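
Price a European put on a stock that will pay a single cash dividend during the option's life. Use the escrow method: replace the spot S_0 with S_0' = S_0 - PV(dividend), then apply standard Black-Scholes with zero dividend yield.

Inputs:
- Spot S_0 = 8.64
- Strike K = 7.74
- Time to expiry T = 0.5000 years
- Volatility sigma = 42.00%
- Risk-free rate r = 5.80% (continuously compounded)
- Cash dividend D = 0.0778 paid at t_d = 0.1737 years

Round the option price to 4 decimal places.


Answer: Price = 0.5158

Derivation:
PV(D) = D * exp(-r * t_d) = 0.0778 * 0.98997598 = 0.07702013
S_0' = S_0 - PV(D) = 8.6400 - 0.07702013 = 8.56297987
d1 = (ln(S_0'/K) + (r + sigma^2/2)*T) / (sigma*sqrt(T)) = 0.58638196
d2 = d1 - sigma*sqrt(T) = 0.28939711
exp(-rT) = 0.97141646
N(-d1) = 0.27880943; N(-d2) = 0.38613875
P = K * exp(-rT) * N(-d2) - S_0' * N(-d1) = 7.7400 * 0.97141646 * 0.38613875 - 8.56297987 * 0.27880943 = 0.5158


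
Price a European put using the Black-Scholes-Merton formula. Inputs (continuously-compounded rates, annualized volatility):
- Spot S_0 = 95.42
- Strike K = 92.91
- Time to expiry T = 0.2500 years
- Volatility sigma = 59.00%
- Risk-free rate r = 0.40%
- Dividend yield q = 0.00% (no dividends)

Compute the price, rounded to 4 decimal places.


Answer: Price = 9.7833

Derivation:
d1 = (ln(S/K) + (r - q + 0.5*sigma^2) * T) / (sigma * sqrt(T)) = 0.24125226
d2 = d1 - sigma * sqrt(T) = -0.05374774
exp(-rT) = 0.99900050; exp(-qT) = 1.00000000
P = K * exp(-rT) * N(-d2) - S_0 * exp(-qT) * N(-d1)
N(-d1) = 0.40467980; N(-d2) = 0.52143193
P = 92.9100 * 0.99900050 * 0.52143193 - 95.4200 * 1.00000000 * 0.40467980 = 9.7833


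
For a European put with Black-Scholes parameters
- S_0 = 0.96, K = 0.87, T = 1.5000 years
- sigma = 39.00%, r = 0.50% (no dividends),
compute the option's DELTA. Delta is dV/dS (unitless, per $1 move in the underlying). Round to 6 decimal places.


Answer: Delta = -0.322536

Derivation:
d1 = 0.4606193710; d2 = -0.0170311288
phi(d1) = 0.3587879851; exp(-qT) = 1.0000000000; exp(-rT) = 0.9925280548
N(-d1) = 0.3225358557
Delta = -exp(-qT) * N(-d1) = -1.0000000000 * 0.3225358557 = -0.322536


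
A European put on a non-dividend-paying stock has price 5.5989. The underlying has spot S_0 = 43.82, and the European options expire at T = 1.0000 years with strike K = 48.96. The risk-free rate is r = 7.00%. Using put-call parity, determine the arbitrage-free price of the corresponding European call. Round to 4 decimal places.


Answer: Call price = 3.7689

Derivation:
Put-call parity: C - P = S_0 * exp(-qT) - K * exp(-rT).
S_0 * exp(-qT) = 43.8200 * 1.00000000 = 43.82000000
K * exp(-rT) = 48.9600 * 0.93239382 = 45.65000142
C = P + S*exp(-qT) - K*exp(-rT)
C = 5.5989 + 43.82000000 - 45.65000142 = 3.7689


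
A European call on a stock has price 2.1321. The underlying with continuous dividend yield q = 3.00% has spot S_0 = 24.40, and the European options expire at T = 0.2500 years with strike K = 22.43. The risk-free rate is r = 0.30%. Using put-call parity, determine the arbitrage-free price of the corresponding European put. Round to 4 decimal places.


Answer: Put price = 0.3276

Derivation:
Put-call parity: C - P = S_0 * exp(-qT) - K * exp(-rT).
S_0 * exp(-qT) = 24.4000 * 0.99252805 = 24.21768454
K * exp(-rT) = 22.4300 * 0.99925028 = 22.41318381
P = C - S*exp(-qT) + K*exp(-rT)
P = 2.1321 - 24.21768454 + 22.41318381 = 0.3276


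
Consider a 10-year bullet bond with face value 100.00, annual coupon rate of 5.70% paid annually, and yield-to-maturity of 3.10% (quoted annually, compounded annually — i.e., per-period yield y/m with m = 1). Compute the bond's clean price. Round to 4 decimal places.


Coupon per period c = face * coupon_rate / m = 5.700000
Periods per year m = 1; per-period yield y/m = 0.031000
Number of cashflows N = 10
Cashflows (t years, CF_t, discount factor 1/(1+y/m)^(m*t), PV):
  t = 1.0000: CF_t = 5.700000, DF = 0.969932, PV = 5.528613
  t = 2.0000: CF_t = 5.700000, DF = 0.940768, PV = 5.362379
  t = 3.0000: CF_t = 5.700000, DF = 0.912481, PV = 5.201144
  t = 4.0000: CF_t = 5.700000, DF = 0.885045, PV = 5.044756
  t = 5.0000: CF_t = 5.700000, DF = 0.858434, PV = 4.893071
  t = 6.0000: CF_t = 5.700000, DF = 0.832622, PV = 4.745947
  t = 7.0000: CF_t = 5.700000, DF = 0.807587, PV = 4.603246
  t = 8.0000: CF_t = 5.700000, DF = 0.783305, PV = 4.464836
  t = 9.0000: CF_t = 5.700000, DF = 0.759752, PV = 4.330588
  t = 10.0000: CF_t = 105.700000, DF = 0.736908, PV = 77.891189
Price P = sum_t PV_t = 122.065770

Answer: Price = 122.0658


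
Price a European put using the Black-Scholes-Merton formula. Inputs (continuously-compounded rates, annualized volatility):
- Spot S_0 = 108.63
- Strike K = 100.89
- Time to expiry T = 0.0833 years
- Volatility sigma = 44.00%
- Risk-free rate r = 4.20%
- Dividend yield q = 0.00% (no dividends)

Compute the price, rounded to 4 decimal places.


Answer: Price = 2.2013

Derivation:
d1 = (ln(S/K) + (r - q + 0.5*sigma^2) * T) / (sigma * sqrt(T)) = 0.67310595
d2 = d1 - sigma * sqrt(T) = 0.54611430
exp(-rT) = 0.99650751; exp(-qT) = 1.00000000
P = K * exp(-rT) * N(-d2) - S_0 * exp(-qT) * N(-d1)
N(-d1) = 0.25043994; N(-d2) = 0.29249368
P = 100.8900 * 0.99650751 * 0.29249368 - 108.6300 * 1.00000000 * 0.25043994 = 2.2013


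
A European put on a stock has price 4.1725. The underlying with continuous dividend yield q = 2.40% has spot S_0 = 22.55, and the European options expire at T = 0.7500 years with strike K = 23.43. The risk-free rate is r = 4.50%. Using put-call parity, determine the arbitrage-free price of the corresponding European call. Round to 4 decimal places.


Put-call parity: C - P = S_0 * exp(-qT) - K * exp(-rT).
S_0 * exp(-qT) = 22.5500 * 0.98216103 = 22.14773128
K * exp(-rT) = 23.4300 * 0.96681318 = 22.65243275
C = P + S*exp(-qT) - K*exp(-rT)
C = 4.1725 + 22.14773128 - 22.65243275 = 3.6678

Answer: Call price = 3.6678


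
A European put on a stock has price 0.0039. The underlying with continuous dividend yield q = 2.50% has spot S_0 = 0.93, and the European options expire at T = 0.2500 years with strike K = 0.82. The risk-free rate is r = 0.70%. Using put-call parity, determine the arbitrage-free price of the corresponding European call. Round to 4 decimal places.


Answer: Call price = 0.1095

Derivation:
Put-call parity: C - P = S_0 * exp(-qT) - K * exp(-rT).
S_0 * exp(-qT) = 0.9300 * 0.99376949 = 0.92420563
K * exp(-rT) = 0.8200 * 0.99825153 = 0.81856625
C = P + S*exp(-qT) - K*exp(-rT)
C = 0.0039 + 0.92420563 - 0.81856625 = 0.1095


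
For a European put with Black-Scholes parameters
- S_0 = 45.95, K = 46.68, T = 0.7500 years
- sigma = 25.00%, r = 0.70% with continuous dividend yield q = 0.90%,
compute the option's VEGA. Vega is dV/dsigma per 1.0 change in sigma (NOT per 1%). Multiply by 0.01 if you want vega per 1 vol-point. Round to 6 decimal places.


Answer: Vega = 15.762244

Derivation:
d1 = 0.0285236038; d2 = -0.1879827471
phi(d1) = 0.3987800245; exp(-qT) = 0.9932727301; exp(-rT) = 0.9947637572
Vega = S * exp(-qT) * phi(d1) * sqrt(T) = 45.9500 * 0.9932727301 * 0.3987800245 * 0.8660254038 = 15.762244


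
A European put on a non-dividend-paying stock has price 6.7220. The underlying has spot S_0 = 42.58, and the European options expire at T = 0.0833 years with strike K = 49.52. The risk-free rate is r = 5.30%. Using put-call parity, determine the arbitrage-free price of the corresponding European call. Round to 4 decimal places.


Answer: Call price = 0.0001

Derivation:
Put-call parity: C - P = S_0 * exp(-qT) - K * exp(-rT).
S_0 * exp(-qT) = 42.5800 * 1.00000000 = 42.58000000
K * exp(-rT) = 49.5200 * 0.99559483 = 49.30185605
C = P + S*exp(-qT) - K*exp(-rT)
C = 6.7220 + 42.58000000 - 49.30185605 = 0.0001


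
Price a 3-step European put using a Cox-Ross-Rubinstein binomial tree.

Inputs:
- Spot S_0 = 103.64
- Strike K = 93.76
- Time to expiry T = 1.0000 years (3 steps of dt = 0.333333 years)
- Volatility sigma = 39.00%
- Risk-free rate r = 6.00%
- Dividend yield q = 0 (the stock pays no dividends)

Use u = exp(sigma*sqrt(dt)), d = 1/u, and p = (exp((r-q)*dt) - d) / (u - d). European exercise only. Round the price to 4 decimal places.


dt = T/N = 0.333333
u = exp(sigma*sqrt(dt)) = 1.252531; d = 1/u = 0.798383
p = (exp((r-q)*dt) - d) / (u - d) = 0.488427
Discount per step: exp(-r*dt) = 0.980199
Stock lattice S(k, i) with i counting down-moves:
  k=0: S(0,0) = 103.6400
  k=1: S(1,0) = 129.8124; S(1,1) = 82.7444
  k=2: S(2,0) = 162.5940; S(2,1) = 103.6400; S(2,2) = 66.0618
  k=3: S(3,0) = 203.6541; S(3,1) = 129.8124; S(3,2) = 82.7444; S(3,3) = 52.7426
Terminal payoffs V(N, i) = max(K - S_T, 0):
  V(3,0) = 0.000000; V(3,1) = 0.000000; V(3,2) = 11.015566; V(3,3) = 41.017397
Backward induction: V(k, i) = exp(-r*dt) * [p * V(k+1, i) + (1-p) * V(k+1, i+1)].
  V(2,0) = exp(-r*dt) * [p*0.000000 + (1-p)*0.000000] = 0.000000
  V(2,1) = exp(-r*dt) * [p*0.000000 + (1-p)*11.015566] = 5.523682
  V(2,2) = exp(-r*dt) * [p*11.015566 + (1-p)*41.017397] = 25.841662
  V(1,0) = exp(-r*dt) * [p*0.000000 + (1-p)*5.523682] = 2.769814
  V(1,1) = exp(-r*dt) * [p*5.523682 + (1-p)*25.841662] = 15.602622
  V(0,0) = exp(-r*dt) * [p*2.769814 + (1-p)*15.602622] = 9.149895

Answer: Price = V(0,0) = 9.1499


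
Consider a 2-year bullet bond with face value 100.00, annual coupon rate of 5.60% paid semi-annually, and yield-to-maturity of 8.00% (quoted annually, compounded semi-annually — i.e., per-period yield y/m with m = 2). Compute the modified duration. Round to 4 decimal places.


Answer: Modified duration = 1.8439

Derivation:
Coupon per period c = face * coupon_rate / m = 2.800000
Periods per year m = 2; per-period yield y/m = 0.040000
Number of cashflows N = 4
Cashflows (t years, CF_t, discount factor 1/(1+y/m)^(m*t), PV):
  t = 0.5000: CF_t = 2.800000, DF = 0.961538, PV = 2.692308
  t = 1.0000: CF_t = 2.800000, DF = 0.924556, PV = 2.588757
  t = 1.5000: CF_t = 2.800000, DF = 0.888996, PV = 2.489190
  t = 2.0000: CF_t = 102.800000, DF = 0.854804, PV = 87.873871
Price P = sum_t PV_t = 95.644126
First compute Macaulay numerator sum_t t * PV_t:
  t * PV_t at t = 0.5000: 1.346154
  t * PV_t at t = 1.0000: 2.588757
  t * PV_t at t = 1.5000: 3.733785
  t * PV_t at t = 2.0000: 175.747742
Macaulay duration D = 183.416438 / 95.644126 = 1.917697
Modified duration = D / (1 + y/m) = 1.917697 / (1 + 0.040000) = 1.843939


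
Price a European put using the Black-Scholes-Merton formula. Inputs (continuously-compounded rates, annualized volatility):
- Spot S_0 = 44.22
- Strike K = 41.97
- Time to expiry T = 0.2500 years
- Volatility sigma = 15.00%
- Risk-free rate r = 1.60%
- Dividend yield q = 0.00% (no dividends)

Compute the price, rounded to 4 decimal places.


Answer: Price = 0.4231

Derivation:
d1 = (ln(S/K) + (r - q + 0.5*sigma^2) * T) / (sigma * sqrt(T)) = 0.78712797
d2 = d1 - sigma * sqrt(T) = 0.71212797
exp(-rT) = 0.99600799; exp(-qT) = 1.00000000
P = K * exp(-rT) * N(-d2) - S_0 * exp(-qT) * N(-d1)
N(-d1) = 0.21560348; N(-d2) = 0.23819277
P = 41.9700 * 0.99600799 * 0.23819277 - 44.2200 * 1.00000000 * 0.21560348 = 0.4231


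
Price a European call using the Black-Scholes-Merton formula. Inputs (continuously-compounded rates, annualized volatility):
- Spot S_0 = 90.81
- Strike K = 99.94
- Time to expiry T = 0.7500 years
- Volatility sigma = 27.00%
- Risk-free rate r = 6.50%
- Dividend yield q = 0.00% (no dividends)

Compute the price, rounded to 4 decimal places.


d1 = (ln(S/K) + (r - q + 0.5*sigma^2) * T) / (sigma * sqrt(T)) = -0.08430637
d2 = d1 - sigma * sqrt(T) = -0.31813323
exp(-rT) = 0.95241920; exp(-qT) = 1.00000000
C = S_0 * exp(-qT) * N(d1) - K * exp(-rT) * N(d2)
N(d1) = 0.46640642; N(d2) = 0.37519194
C = 90.8100 * 1.00000000 * 0.46640642 - 99.9400 * 0.95241920 * 0.37519194 = 6.6418

Answer: Price = 6.6418


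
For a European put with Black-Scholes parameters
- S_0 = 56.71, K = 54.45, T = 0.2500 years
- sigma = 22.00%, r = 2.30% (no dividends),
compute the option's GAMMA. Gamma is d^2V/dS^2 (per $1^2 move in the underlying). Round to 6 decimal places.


Answer: Gamma = 0.057076

Derivation:
d1 = 0.4769792059; d2 = 0.3669792059
phi(d1) = 0.3560467934; exp(-qT) = 1.0000000000; exp(-rT) = 0.9942664996
Gamma = exp(-qT) * phi(d1) / (S * sigma * sqrt(T)) = 1.0000000000 * 0.3560467934 / (56.7100 * 0.2200 * 0.5000000000) = 0.057076


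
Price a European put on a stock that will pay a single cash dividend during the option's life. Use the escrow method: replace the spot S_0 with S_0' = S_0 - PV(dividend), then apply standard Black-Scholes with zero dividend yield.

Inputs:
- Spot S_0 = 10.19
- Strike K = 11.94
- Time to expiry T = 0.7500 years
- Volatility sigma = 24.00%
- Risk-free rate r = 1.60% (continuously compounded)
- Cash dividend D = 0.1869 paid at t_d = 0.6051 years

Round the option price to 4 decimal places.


Answer: Price = 2.0666

Derivation:
PV(D) = D * exp(-r * t_d) = 0.1869 * 0.99036512 = 0.18509924
S_0' = S_0 - PV(D) = 10.1900 - 0.18509924 = 10.00490076
d1 = (ln(S_0'/K) + (r + sigma^2/2)*T) / (sigma*sqrt(T)) = -0.68906302
d2 = d1 - sigma*sqrt(T) = -0.89690912
exp(-rT) = 0.98807171
N(-d1) = 0.75460819; N(-d2) = 0.81511629
P = K * exp(-rT) * N(-d2) - S_0' * N(-d1) = 11.9400 * 0.98807171 * 0.81511629 - 10.00490076 * 0.75460819 = 2.0666


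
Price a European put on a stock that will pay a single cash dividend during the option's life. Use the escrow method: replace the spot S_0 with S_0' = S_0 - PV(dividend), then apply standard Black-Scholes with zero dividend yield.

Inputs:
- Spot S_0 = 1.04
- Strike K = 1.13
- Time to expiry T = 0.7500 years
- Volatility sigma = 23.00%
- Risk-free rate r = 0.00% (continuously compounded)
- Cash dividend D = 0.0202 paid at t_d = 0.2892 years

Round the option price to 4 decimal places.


PV(D) = D * exp(-r * t_d) = 0.0202 * 1.00000000 = 0.02020000
S_0' = S_0 - PV(D) = 1.0400 - 0.02020000 = 1.01980000
d1 = (ln(S_0'/K) + (r + sigma^2/2)*T) / (sigma*sqrt(T)) = -0.41555967
d2 = d1 - sigma*sqrt(T) = -0.61474551
exp(-rT) = 1.00000000
N(-d1) = 0.66113388; N(-d2) = 0.73063860
P = K * exp(-rT) * N(-d2) - S_0' * N(-d1) = 1.1300 * 1.00000000 * 0.73063860 - 1.01980000 * 0.66113388 = 0.1514

Answer: Price = 0.1514


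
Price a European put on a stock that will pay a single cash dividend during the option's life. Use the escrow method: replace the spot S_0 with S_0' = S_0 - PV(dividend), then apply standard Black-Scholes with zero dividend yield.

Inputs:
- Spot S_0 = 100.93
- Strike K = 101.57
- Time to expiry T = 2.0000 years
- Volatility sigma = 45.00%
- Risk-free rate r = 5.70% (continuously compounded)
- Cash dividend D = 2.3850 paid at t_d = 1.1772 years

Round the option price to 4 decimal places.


PV(D) = D * exp(-r * t_d) = 2.3850 * 0.93510131 = 2.23021663
S_0' = S_0 - PV(D) = 100.9300 - 2.23021663 = 98.69978337
d1 = (ln(S_0'/K) + (r + sigma^2/2)*T) / (sigma*sqrt(T)) = 0.45228834
d2 = d1 - sigma*sqrt(T) = -0.18410777
exp(-rT) = 0.89225796
N(-d1) = 0.32553064; N(-d2) = 0.57303554
P = K * exp(-rT) * N(-d2) - S_0' * N(-d1) = 101.5700 * 0.89225796 * 0.57303554 - 98.69978337 * 0.32553064 = 19.8025

Answer: Price = 19.8025


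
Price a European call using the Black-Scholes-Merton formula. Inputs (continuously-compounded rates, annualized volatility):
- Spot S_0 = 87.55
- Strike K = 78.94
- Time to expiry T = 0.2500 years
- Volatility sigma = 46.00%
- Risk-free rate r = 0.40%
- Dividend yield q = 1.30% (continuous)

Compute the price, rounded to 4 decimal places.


Answer: Price = 12.5288

Derivation:
d1 = (ln(S/K) + (r - q + 0.5*sigma^2) * T) / (sigma * sqrt(T)) = 0.55531299
d2 = d1 - sigma * sqrt(T) = 0.32531299
exp(-rT) = 0.99900050; exp(-qT) = 0.99675528
C = S_0 * exp(-qT) * N(d1) - K * exp(-rT) * N(d2)
N(d1) = 0.71065970; N(d2) = 0.62752790
C = 87.5500 * 0.99675528 * 0.71065970 - 78.9400 * 0.99900050 * 0.62752790 = 12.5288


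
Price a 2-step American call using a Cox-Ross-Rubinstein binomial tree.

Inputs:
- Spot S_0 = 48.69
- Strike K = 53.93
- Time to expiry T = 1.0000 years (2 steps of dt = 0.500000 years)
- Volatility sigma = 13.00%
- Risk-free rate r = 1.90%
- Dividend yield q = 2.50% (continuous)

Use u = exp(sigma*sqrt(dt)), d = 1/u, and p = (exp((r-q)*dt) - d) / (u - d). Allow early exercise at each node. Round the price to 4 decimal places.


Answer: Price = V(0,0) = 0.9556

Derivation:
dt = T/N = 0.500000
u = exp(sigma*sqrt(dt)) = 1.096281; d = 1/u = 0.912175
p = (exp((r-q)*dt) - d) / (u - d) = 0.460765
Discount per step: exp(-r*dt) = 0.990545
Stock lattice S(k, i) with i counting down-moves:
  k=0: S(0,0) = 48.6900
  k=1: S(1,0) = 53.3779; S(1,1) = 44.4138
  k=2: S(2,0) = 58.5172; S(2,1) = 48.6900; S(2,2) = 40.5131
Terminal payoffs V(N, i) = max(S_T - K, 0):
  V(2,0) = 4.587241; V(2,1) = 0.000000; V(2,2) = 0.000000
Backward induction: V(k, i) = exp(-r*dt) * [p * V(k+1, i) + (1-p) * V(k+1, i+1)]; then take max(V_cont, immediate exercise) for American.
  V(1,0) = exp(-r*dt) * [p*4.587241 + (1-p)*0.000000] = 2.093654; exercise = 0.000000; V(1,0) = max -> 2.093654
  V(1,1) = exp(-r*dt) * [p*0.000000 + (1-p)*0.000000] = 0.000000; exercise = 0.000000; V(1,1) = max -> 0.000000
  V(0,0) = exp(-r*dt) * [p*2.093654 + (1-p)*0.000000] = 0.955561; exercise = 0.000000; V(0,0) = max -> 0.955561


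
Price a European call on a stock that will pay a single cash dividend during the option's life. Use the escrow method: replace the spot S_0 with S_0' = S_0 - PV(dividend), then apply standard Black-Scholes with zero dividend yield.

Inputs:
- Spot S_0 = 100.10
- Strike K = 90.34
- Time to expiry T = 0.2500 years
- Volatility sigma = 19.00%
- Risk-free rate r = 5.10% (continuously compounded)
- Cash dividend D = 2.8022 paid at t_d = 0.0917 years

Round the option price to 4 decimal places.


PV(D) = D * exp(-r * t_d) = 2.8022 * 0.99533422 = 2.78912555
S_0' = S_0 - PV(D) = 100.1000 - 2.78912555 = 97.31087445
d1 = (ln(S_0'/K) + (r + sigma^2/2)*T) / (sigma*sqrt(T)) = 0.96413595
d2 = d1 - sigma*sqrt(T) = 0.86913595
exp(-rT) = 0.98733094
N(d1) = 0.83251111; N(d2) = 0.80761361
C = S_0' * N(d1) - K * exp(-rT) * N(d2) = 97.31087445 * 0.83251111 - 90.3400 * 0.98733094 * 0.80761361 = 8.9769

Answer: Price = 8.9769


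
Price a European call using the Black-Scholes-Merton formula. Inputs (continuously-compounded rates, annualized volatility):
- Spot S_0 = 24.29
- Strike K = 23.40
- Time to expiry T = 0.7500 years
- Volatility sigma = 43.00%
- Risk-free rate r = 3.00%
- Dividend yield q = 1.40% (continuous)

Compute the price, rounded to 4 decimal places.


d1 = (ln(S/K) + (r - q + 0.5*sigma^2) * T) / (sigma * sqrt(T)) = 0.31866035
d2 = d1 - sigma * sqrt(T) = -0.05373058
exp(-rT) = 0.97775124; exp(-qT) = 0.98955493
C = S_0 * exp(-qT) * N(d1) - K * exp(-rT) * N(d2)
N(d1) = 0.62500796; N(d2) = 0.47857491
C = 24.2900 * 0.98955493 * 0.62500796 - 23.4000 * 0.97775124 * 0.47857491 = 4.0734

Answer: Price = 4.0734


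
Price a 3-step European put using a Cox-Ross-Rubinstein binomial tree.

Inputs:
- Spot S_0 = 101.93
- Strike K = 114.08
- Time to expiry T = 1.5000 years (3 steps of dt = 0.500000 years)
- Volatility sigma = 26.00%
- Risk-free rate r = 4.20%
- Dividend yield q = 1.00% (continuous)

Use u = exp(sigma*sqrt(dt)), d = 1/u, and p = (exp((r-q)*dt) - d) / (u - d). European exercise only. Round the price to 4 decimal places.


dt = T/N = 0.500000
u = exp(sigma*sqrt(dt)) = 1.201833; d = 1/u = 0.832062
p = (exp((r-q)*dt) - d) / (u - d) = 0.497785
Discount per step: exp(-r*dt) = 0.979219
Stock lattice S(k, i) with i counting down-moves:
  k=0: S(0,0) = 101.9300
  k=1: S(1,0) = 122.5028; S(1,1) = 84.8121
  k=2: S(2,0) = 147.2279; S(2,1) = 101.9300; S(2,2) = 70.5690
  k=3: S(3,0) = 176.9433; S(3,1) = 122.5028; S(3,2) = 84.8121; S(3,3) = 58.7178
Terminal payoffs V(N, i) = max(K - S_T, 0):
  V(3,0) = 0.000000; V(3,1) = 0.000000; V(3,2) = 29.267873; V(3,3) = 55.362194
Backward induction: V(k, i) = exp(-r*dt) * [p * V(k+1, i) + (1-p) * V(k+1, i+1)].
  V(2,0) = exp(-r*dt) * [p*0.000000 + (1-p)*0.000000] = 0.000000
  V(2,1) = exp(-r*dt) * [p*0.000000 + (1-p)*29.267873] = 14.393304
  V(2,2) = exp(-r*dt) * [p*29.267873 + (1-p)*55.362194] = 41.492276
  V(1,0) = exp(-r*dt) * [p*0.000000 + (1-p)*14.393304] = 7.078314
  V(1,1) = exp(-r*dt) * [p*14.393304 + (1-p)*41.492276] = 27.420882
  V(0,0) = exp(-r*dt) * [p*7.078314 + (1-p)*27.420882] = 16.935252

Answer: Price = V(0,0) = 16.9353


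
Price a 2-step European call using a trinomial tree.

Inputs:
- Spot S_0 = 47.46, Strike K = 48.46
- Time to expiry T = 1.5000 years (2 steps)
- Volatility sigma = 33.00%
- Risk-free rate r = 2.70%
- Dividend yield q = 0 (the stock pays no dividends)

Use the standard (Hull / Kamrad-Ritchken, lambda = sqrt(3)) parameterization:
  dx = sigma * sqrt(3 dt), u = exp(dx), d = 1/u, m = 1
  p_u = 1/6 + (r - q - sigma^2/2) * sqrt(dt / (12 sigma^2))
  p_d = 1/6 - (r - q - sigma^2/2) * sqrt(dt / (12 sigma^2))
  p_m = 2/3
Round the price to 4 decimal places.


Answer: Price = V(0,0) = 7.1105

Derivation:
dt = T/N = 0.750000; dx = sigma*sqrt(3*dt) = 0.495000
u = exp(dx) = 1.640498; d = 1/u = 0.609571
p_u = 0.145871, p_m = 0.666667, p_d = 0.187462
Discount per step: exp(-r*dt) = 0.979954
Stock lattice S(k, j) with j the centered position index:
  k=0: S(0,+0) = 47.4600
  k=1: S(1,-1) = 28.9302; S(1,+0) = 47.4600; S(1,+1) = 77.8580
  k=2: S(2,-2) = 17.6350; S(2,-1) = 28.9302; S(2,+0) = 47.4600; S(2,+1) = 77.8580; S(2,+2) = 127.7260
Terminal payoffs V(N, j) = max(S_T - K, 0):
  V(2,-2) = 0.000000; V(2,-1) = 0.000000; V(2,+0) = 0.000000; V(2,+1) = 29.398046; V(2,+2) = 79.265988
Backward induction: V(k, j) = exp(-r*dt) * [p_u * V(k+1, j+1) + p_m * V(k+1, j) + p_d * V(k+1, j-1)]
  V(1,-1) = exp(-r*dt) * [p_u*0.000000 + p_m*0.000000 + p_d*0.000000] = 0.000000
  V(1,+0) = exp(-r*dt) * [p_u*29.398046 + p_m*0.000000 + p_d*0.000000] = 4.202363
  V(1,+1) = exp(-r*dt) * [p_u*79.265988 + p_m*29.398046 + p_d*0.000000] = 30.536653
  V(0,+0) = exp(-r*dt) * [p_u*30.536653 + p_m*4.202363 + p_d*0.000000] = 7.110538


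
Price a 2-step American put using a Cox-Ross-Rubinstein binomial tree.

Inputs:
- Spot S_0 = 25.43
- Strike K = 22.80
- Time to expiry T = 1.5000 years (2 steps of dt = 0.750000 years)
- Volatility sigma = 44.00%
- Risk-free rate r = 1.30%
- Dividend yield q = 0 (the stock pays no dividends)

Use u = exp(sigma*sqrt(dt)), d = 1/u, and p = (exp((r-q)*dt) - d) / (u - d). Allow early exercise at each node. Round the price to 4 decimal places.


Answer: Price = V(0,0) = 3.6262

Derivation:
dt = T/N = 0.750000
u = exp(sigma*sqrt(dt)) = 1.463823; d = 1/u = 0.683143
p = (exp((r-q)*dt) - d) / (u - d) = 0.418424
Discount per step: exp(-r*dt) = 0.990297
Stock lattice S(k, i) with i counting down-moves:
  k=0: S(0,0) = 25.4300
  k=1: S(1,0) = 37.2250; S(1,1) = 17.3723
  k=2: S(2,0) = 54.4908; S(2,1) = 25.4300; S(2,2) = 11.8678
Terminal payoffs V(N, i) = max(K - S_T, 0):
  V(2,0) = 0.000000; V(2,1) = 0.000000; V(2,2) = 10.932219
Backward induction: V(k, i) = exp(-r*dt) * [p * V(k+1, i) + (1-p) * V(k+1, i+1)]; then take max(V_cont, immediate exercise) for American.
  V(1,0) = exp(-r*dt) * [p*0.000000 + (1-p)*0.000000] = 0.000000; exercise = 0.000000; V(1,0) = max -> 0.000000
  V(1,1) = exp(-r*dt) * [p*0.000000 + (1-p)*10.932219] = 6.296232; exercise = 5.427675; V(1,1) = max -> 6.296232
  V(0,0) = exp(-r*dt) * [p*0.000000 + (1-p)*6.296232] = 3.626212; exercise = 0.000000; V(0,0) = max -> 3.626212


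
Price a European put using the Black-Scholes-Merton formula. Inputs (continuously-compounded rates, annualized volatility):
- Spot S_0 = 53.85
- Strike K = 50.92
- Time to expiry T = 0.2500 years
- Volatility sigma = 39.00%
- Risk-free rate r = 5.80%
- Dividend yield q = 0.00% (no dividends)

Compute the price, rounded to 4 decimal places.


d1 = (ln(S/K) + (r - q + 0.5*sigma^2) * T) / (sigma * sqrt(T)) = 0.45876477
d2 = d1 - sigma * sqrt(T) = 0.26376477
exp(-rT) = 0.98560462; exp(-qT) = 1.00000000
P = K * exp(-rT) * N(-d2) - S_0 * exp(-qT) * N(-d1)
N(-d1) = 0.32320155; N(-d2) = 0.39598059
P = 50.9200 * 0.98560462 * 0.39598059 - 53.8500 * 1.00000000 * 0.32320155 = 2.4687

Answer: Price = 2.4687


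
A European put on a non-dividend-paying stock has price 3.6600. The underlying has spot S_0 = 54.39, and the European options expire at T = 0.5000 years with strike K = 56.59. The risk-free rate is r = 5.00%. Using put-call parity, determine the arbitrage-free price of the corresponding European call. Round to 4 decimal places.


Put-call parity: C - P = S_0 * exp(-qT) - K * exp(-rT).
S_0 * exp(-qT) = 54.3900 * 1.00000000 = 54.39000000
K * exp(-rT) = 56.5900 * 0.97530991 = 55.19278792
C = P + S*exp(-qT) - K*exp(-rT)
C = 3.6600 + 54.39000000 - 55.19278792 = 2.8572

Answer: Call price = 2.8572


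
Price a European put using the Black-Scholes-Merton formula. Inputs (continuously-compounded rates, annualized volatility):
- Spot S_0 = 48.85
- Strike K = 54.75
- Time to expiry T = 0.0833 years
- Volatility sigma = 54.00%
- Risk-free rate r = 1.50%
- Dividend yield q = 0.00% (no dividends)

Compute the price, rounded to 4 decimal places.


d1 = (ln(S/K) + (r - q + 0.5*sigma^2) * T) / (sigma * sqrt(T)) = -0.64566031
d2 = d1 - sigma * sqrt(T) = -0.80151371
exp(-rT) = 0.99875128; exp(-qT) = 1.00000000
P = K * exp(-rT) * N(-d2) - S_0 * exp(-qT) * N(-d1)
N(-d1) = 0.74075032; N(-d2) = 0.78858284
P = 54.7500 * 0.99875128 * 0.78858284 - 48.8500 * 1.00000000 * 0.74075032 = 6.9353

Answer: Price = 6.9353


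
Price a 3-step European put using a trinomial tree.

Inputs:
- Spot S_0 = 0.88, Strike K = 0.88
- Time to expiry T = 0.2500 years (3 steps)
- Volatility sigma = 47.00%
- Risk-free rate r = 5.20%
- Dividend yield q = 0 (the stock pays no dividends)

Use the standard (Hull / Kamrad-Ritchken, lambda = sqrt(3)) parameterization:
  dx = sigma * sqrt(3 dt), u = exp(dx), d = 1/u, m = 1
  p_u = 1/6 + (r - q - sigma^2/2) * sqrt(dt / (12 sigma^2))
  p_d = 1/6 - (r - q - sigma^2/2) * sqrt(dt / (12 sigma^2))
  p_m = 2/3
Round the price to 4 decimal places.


Answer: Price = V(0,0) = 0.0685

Derivation:
dt = T/N = 0.083333; dx = sigma*sqrt(3*dt) = 0.235000
u = exp(dx) = 1.264909; d = 1/u = 0.790571
p_u = 0.156303, p_m = 0.666667, p_d = 0.177030
Discount per step: exp(-r*dt) = 0.995676
Stock lattice S(k, j) with j the centered position index:
  k=0: S(0,+0) = 0.8800
  k=1: S(1,-1) = 0.6957; S(1,+0) = 0.8800; S(1,+1) = 1.1131
  k=2: S(2,-2) = 0.5500; S(2,-1) = 0.6957; S(2,+0) = 0.8800; S(2,+1) = 1.1131; S(2,+2) = 1.4080
  k=3: S(3,-3) = 0.4348; S(3,-2) = 0.5500; S(3,-1) = 0.6957; S(3,+0) = 0.8800; S(3,+1) = 1.1131; S(3,+2) = 1.4080; S(3,+3) = 1.7810
Terminal payoffs V(N, j) = max(K - S_T, 0):
  V(3,-3) = 0.445184; V(3,-2) = 0.329998; V(3,-1) = 0.184298; V(3,+0) = 0.000000; V(3,+1) = 0.000000; V(3,+2) = 0.000000; V(3,+3) = 0.000000
Backward induction: V(k, j) = exp(-r*dt) * [p_u * V(k+1, j+1) + p_m * V(k+1, j) + p_d * V(k+1, j-1)]
  V(2,-2) = exp(-r*dt) * [p_u*0.184298 + p_m*0.329998 + p_d*0.445184] = 0.326199
  V(2,-1) = exp(-r*dt) * [p_u*0.000000 + p_m*0.184298 + p_d*0.329998] = 0.180501
  V(2,+0) = exp(-r*dt) * [p_u*0.000000 + p_m*0.000000 + p_d*0.184298] = 0.032485
  V(2,+1) = exp(-r*dt) * [p_u*0.000000 + p_m*0.000000 + p_d*0.000000] = 0.000000
  V(2,+2) = exp(-r*dt) * [p_u*0.000000 + p_m*0.000000 + p_d*0.000000] = 0.000000
  V(1,-1) = exp(-r*dt) * [p_u*0.032485 + p_m*0.180501 + p_d*0.326199] = 0.182367
  V(1,+0) = exp(-r*dt) * [p_u*0.000000 + p_m*0.032485 + p_d*0.180501] = 0.053379
  V(1,+1) = exp(-r*dt) * [p_u*0.000000 + p_m*0.000000 + p_d*0.032485] = 0.005726
  V(0,+0) = exp(-r*dt) * [p_u*0.005726 + p_m*0.053379 + p_d*0.182367] = 0.068468


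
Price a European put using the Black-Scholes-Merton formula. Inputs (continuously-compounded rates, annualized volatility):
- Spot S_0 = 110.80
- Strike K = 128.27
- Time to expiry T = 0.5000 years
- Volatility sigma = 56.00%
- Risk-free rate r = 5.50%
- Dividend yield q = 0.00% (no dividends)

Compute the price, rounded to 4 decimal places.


Answer: Price = 26.2984

Derivation:
d1 = (ln(S/K) + (r - q + 0.5*sigma^2) * T) / (sigma * sqrt(T)) = -0.10230482
d2 = d1 - sigma * sqrt(T) = -0.49828462
exp(-rT) = 0.97287468; exp(-qT) = 1.00000000
P = K * exp(-rT) * N(-d2) - S_0 * exp(-qT) * N(-d1)
N(-d1) = 0.54074264; N(-d2) = 0.69085828
P = 128.2700 * 0.97287468 * 0.69085828 - 110.8000 * 1.00000000 * 0.54074264 = 26.2984


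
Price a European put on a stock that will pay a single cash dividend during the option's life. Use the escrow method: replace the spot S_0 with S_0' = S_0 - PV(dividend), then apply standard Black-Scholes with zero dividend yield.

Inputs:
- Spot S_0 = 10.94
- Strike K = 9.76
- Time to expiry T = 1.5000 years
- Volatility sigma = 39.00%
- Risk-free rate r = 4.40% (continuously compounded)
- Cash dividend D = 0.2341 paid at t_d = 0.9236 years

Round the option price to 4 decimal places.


PV(D) = D * exp(-r * t_d) = 0.2341 * 0.96017627 = 0.22477726
S_0' = S_0 - PV(D) = 10.9400 - 0.22477726 = 10.71522274
d1 = (ln(S_0'/K) + (r + sigma^2/2)*T) / (sigma*sqrt(T)) = 0.57248556
d2 = d1 - sigma*sqrt(T) = 0.09483506
exp(-rT) = 0.93613086
N(-d1) = 0.28349653; N(-d2) = 0.46222292
P = K * exp(-rT) * N(-d2) - S_0' * N(-d1) = 9.7600 * 0.93613086 * 0.46222292 - 10.71522274 * 0.28349653 = 1.1854

Answer: Price = 1.1854


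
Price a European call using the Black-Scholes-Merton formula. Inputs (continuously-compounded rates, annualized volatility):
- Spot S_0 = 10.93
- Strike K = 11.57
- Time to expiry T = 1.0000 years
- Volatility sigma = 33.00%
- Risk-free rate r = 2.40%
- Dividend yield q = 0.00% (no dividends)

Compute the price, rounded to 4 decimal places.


Answer: Price = 1.2808

Derivation:
d1 = (ln(S/K) + (r - q + 0.5*sigma^2) * T) / (sigma * sqrt(T)) = 0.06529018
d2 = d1 - sigma * sqrt(T) = -0.26470982
exp(-rT) = 0.97628571; exp(-qT) = 1.00000000
C = S_0 * exp(-qT) * N(d1) - K * exp(-rT) * N(d2)
N(d1) = 0.52602852; N(d2) = 0.39561651
C = 10.9300 * 1.00000000 * 0.52602852 - 11.5700 * 0.97628571 * 0.39561651 = 1.2808


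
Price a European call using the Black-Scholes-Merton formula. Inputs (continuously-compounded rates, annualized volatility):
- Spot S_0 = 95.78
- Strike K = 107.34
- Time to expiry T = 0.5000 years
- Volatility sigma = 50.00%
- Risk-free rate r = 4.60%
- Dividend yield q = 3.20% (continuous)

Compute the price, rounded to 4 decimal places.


d1 = (ln(S/K) + (r - q + 0.5*sigma^2) * T) / (sigma * sqrt(T)) = -0.12571643
d2 = d1 - sigma * sqrt(T) = -0.47926983
exp(-rT) = 0.97726248; exp(-qT) = 0.98412732
C = S_0 * exp(-qT) * N(d1) - K * exp(-rT) * N(d2)
N(d1) = 0.44997820; N(d2) = 0.31587334
C = 95.7800 * 0.98412732 * 0.44997820 - 107.3400 * 0.97726248 * 0.31587334 = 9.2799

Answer: Price = 9.2799


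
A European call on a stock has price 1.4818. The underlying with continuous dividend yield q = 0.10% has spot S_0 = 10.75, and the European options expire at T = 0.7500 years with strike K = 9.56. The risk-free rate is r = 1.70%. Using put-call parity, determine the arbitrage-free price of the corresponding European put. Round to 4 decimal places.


Answer: Put price = 0.1787

Derivation:
Put-call parity: C - P = S_0 * exp(-qT) - K * exp(-rT).
S_0 * exp(-qT) = 10.7500 * 0.99925028 = 10.74194052
K * exp(-rT) = 9.5600 * 0.98733094 = 9.43888376
P = C - S*exp(-qT) + K*exp(-rT)
P = 1.4818 - 10.74194052 + 9.43888376 = 0.1787


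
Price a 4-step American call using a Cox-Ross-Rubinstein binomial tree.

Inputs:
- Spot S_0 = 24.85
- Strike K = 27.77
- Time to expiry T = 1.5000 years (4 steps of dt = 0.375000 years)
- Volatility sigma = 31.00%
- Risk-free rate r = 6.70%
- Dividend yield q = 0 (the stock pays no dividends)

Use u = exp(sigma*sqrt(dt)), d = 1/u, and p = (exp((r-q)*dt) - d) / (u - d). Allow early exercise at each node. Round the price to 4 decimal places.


dt = T/N = 0.375000
u = exp(sigma*sqrt(dt)) = 1.209051; d = 1/u = 0.827095
p = (exp((r-q)*dt) - d) / (u - d) = 0.519296
Discount per step: exp(-r*dt) = 0.975188
Stock lattice S(k, i) with i counting down-moves:
  k=0: S(0,0) = 24.8500
  k=1: S(1,0) = 30.0449; S(1,1) = 20.5533
  k=2: S(2,0) = 36.3258; S(2,1) = 24.8500; S(2,2) = 16.9995
  k=3: S(3,0) = 43.9198; S(3,1) = 30.0449; S(3,2) = 20.5533; S(3,3) = 14.0602
  k=4: S(4,0) = 53.1012; S(4,1) = 36.3258; S(4,2) = 24.8500; S(4,3) = 16.9995; S(4,4) = 11.6292
Terminal payoffs V(N, i) = max(S_T - K, 0):
  V(4,0) = 25.331202; V(4,1) = 8.555816; V(4,2) = 0.000000; V(4,3) = 0.000000; V(4,4) = 0.000000
Backward induction: V(k, i) = exp(-r*dt) * [p * V(k+1, i) + (1-p) * V(k+1, i+1)]; then take max(V_cont, immediate exercise) for American.
  V(3,0) = exp(-r*dt) * [p*25.331202 + (1-p)*8.555816] = 16.838780; exercise = 16.149751; V(3,0) = max -> 16.838780
  V(3,1) = exp(-r*dt) * [p*8.555816 + (1-p)*0.000000] = 4.332764; exercise = 2.274908; V(3,1) = max -> 4.332764
  V(3,2) = exp(-r*dt) * [p*0.000000 + (1-p)*0.000000] = 0.000000; exercise = 0.000000; V(3,2) = max -> 0.000000
  V(3,3) = exp(-r*dt) * [p*0.000000 + (1-p)*0.000000] = 0.000000; exercise = 0.000000; V(3,3) = max -> 0.000000
  V(2,0) = exp(-r*dt) * [p*16.838780 + (1-p)*4.332764] = 10.558451; exercise = 8.555816; V(2,0) = max -> 10.558451
  V(2,1) = exp(-r*dt) * [p*4.332764 + (1-p)*0.000000] = 2.194162; exercise = 0.000000; V(2,1) = max -> 2.194162
  V(2,2) = exp(-r*dt) * [p*0.000000 + (1-p)*0.000000] = 0.000000; exercise = 0.000000; V(2,2) = max -> 0.000000
  V(1,0) = exp(-r*dt) * [p*10.558451 + (1-p)*2.194162] = 6.375494; exercise = 2.274908; V(1,0) = max -> 6.375494
  V(1,1) = exp(-r*dt) * [p*2.194162 + (1-p)*0.000000] = 1.111149; exercise = 0.000000; V(1,1) = max -> 1.111149
  V(0,0) = exp(-r*dt) * [p*6.375494 + (1-p)*1.111149] = 3.749505; exercise = 0.000000; V(0,0) = max -> 3.749505

Answer: Price = V(0,0) = 3.7495


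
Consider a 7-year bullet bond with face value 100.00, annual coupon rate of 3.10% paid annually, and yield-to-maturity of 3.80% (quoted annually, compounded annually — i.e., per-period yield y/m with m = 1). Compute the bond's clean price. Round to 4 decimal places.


Answer: Price = 95.7673

Derivation:
Coupon per period c = face * coupon_rate / m = 3.100000
Periods per year m = 1; per-period yield y/m = 0.038000
Number of cashflows N = 7
Cashflows (t years, CF_t, discount factor 1/(1+y/m)^(m*t), PV):
  t = 1.0000: CF_t = 3.100000, DF = 0.963391, PV = 2.986513
  t = 2.0000: CF_t = 3.100000, DF = 0.928122, PV = 2.877180
  t = 3.0000: CF_t = 3.100000, DF = 0.894145, PV = 2.771849
  t = 4.0000: CF_t = 3.100000, DF = 0.861411, PV = 2.670375
  t = 5.0000: CF_t = 3.100000, DF = 0.829876, PV = 2.572616
  t = 6.0000: CF_t = 3.100000, DF = 0.799495, PV = 2.478435
  t = 7.0000: CF_t = 103.100000, DF = 0.770227, PV = 79.410365
Price P = sum_t PV_t = 95.767333


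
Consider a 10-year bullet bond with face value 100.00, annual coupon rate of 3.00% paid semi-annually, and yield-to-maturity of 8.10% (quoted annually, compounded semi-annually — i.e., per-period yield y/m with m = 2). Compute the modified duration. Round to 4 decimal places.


Coupon per period c = face * coupon_rate / m = 1.500000
Periods per year m = 2; per-period yield y/m = 0.040500
Number of cashflows N = 20
Cashflows (t years, CF_t, discount factor 1/(1+y/m)^(m*t), PV):
  t = 0.5000: CF_t = 1.500000, DF = 0.961076, PV = 1.441615
  t = 1.0000: CF_t = 1.500000, DF = 0.923668, PV = 1.385502
  t = 1.5000: CF_t = 1.500000, DF = 0.887715, PV = 1.331573
  t = 2.0000: CF_t = 1.500000, DF = 0.853162, PV = 1.279743
  t = 2.5000: CF_t = 1.500000, DF = 0.819954, PV = 1.229931
  t = 3.0000: CF_t = 1.500000, DF = 0.788039, PV = 1.182058
  t = 3.5000: CF_t = 1.500000, DF = 0.757365, PV = 1.136048
  t = 4.0000: CF_t = 1.500000, DF = 0.727886, PV = 1.091829
  t = 4.5000: CF_t = 1.500000, DF = 0.699554, PV = 1.049331
  t = 5.0000: CF_t = 1.500000, DF = 0.672325, PV = 1.008487
  t = 5.5000: CF_t = 1.500000, DF = 0.646156, PV = 0.969233
  t = 6.0000: CF_t = 1.500000, DF = 0.621005, PV = 0.931507
  t = 6.5000: CF_t = 1.500000, DF = 0.596833, PV = 0.895250
  t = 7.0000: CF_t = 1.500000, DF = 0.573602, PV = 0.860403
  t = 7.5000: CF_t = 1.500000, DF = 0.551276, PV = 0.826913
  t = 8.0000: CF_t = 1.500000, DF = 0.529818, PV = 0.794727
  t = 8.5000: CF_t = 1.500000, DF = 0.509196, PV = 0.763793
  t = 9.0000: CF_t = 1.500000, DF = 0.489376, PV = 0.734064
  t = 9.5000: CF_t = 1.500000, DF = 0.470328, PV = 0.705491
  t = 10.0000: CF_t = 101.500000, DF = 0.452021, PV = 45.880100
Price P = sum_t PV_t = 65.497599
First compute Macaulay numerator sum_t t * PV_t:
  t * PV_t at t = 0.5000: 0.720807
  t * PV_t at t = 1.0000: 1.385502
  t * PV_t at t = 1.5000: 1.997360
  t * PV_t at t = 2.0000: 2.559487
  t * PV_t at t = 2.5000: 3.074828
  t * PV_t at t = 3.0000: 3.546174
  t * PV_t at t = 3.5000: 3.976168
  t * PV_t at t = 4.0000: 4.367316
  t * PV_t at t = 4.5000: 4.721989
  t * PV_t at t = 5.0000: 5.042436
  t * PV_t at t = 5.5000: 5.330783
  t * PV_t at t = 6.0000: 5.589044
  t * PV_t at t = 6.5000: 5.819123
  t * PV_t at t = 7.0000: 6.022823
  t * PV_t at t = 7.5000: 6.201850
  t * PV_t at t = 8.0000: 6.357815
  t * PV_t at t = 8.5000: 6.492243
  t * PV_t at t = 9.0000: 6.606573
  t * PV_t at t = 9.5000: 6.702167
  t * PV_t at t = 10.0000: 458.800995
Macaulay duration D = 545.315483 / 65.497599 = 8.325732
Modified duration = D / (1 + y/m) = 8.325732 / (1 + 0.040500) = 8.001665

Answer: Modified duration = 8.0017


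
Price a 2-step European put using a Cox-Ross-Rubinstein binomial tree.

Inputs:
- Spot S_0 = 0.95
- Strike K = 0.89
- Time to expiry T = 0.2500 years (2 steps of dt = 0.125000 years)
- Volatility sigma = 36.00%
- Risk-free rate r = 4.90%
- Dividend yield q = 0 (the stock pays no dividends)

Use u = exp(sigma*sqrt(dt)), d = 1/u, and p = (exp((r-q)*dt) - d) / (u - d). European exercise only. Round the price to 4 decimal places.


dt = T/N = 0.125000
u = exp(sigma*sqrt(dt)) = 1.135734; d = 1/u = 0.880488
p = (exp((r-q)*dt) - d) / (u - d) = 0.492293
Discount per step: exp(-r*dt) = 0.993894
Stock lattice S(k, i) with i counting down-moves:
  k=0: S(0,0) = 0.9500
  k=1: S(1,0) = 1.0789; S(1,1) = 0.8365
  k=2: S(2,0) = 1.2254; S(2,1) = 0.9500; S(2,2) = 0.7365
Terminal payoffs V(N, i) = max(K - S_T, 0):
  V(2,0) = 0.000000; V(2,1) = 0.000000; V(2,2) = 0.153504
Backward induction: V(k, i) = exp(-r*dt) * [p * V(k+1, i) + (1-p) * V(k+1, i+1)].
  V(1,0) = exp(-r*dt) * [p*0.000000 + (1-p)*0.000000] = 0.000000
  V(1,1) = exp(-r*dt) * [p*0.000000 + (1-p)*0.153504] = 0.077459
  V(0,0) = exp(-r*dt) * [p*0.000000 + (1-p)*0.077459] = 0.039086

Answer: Price = V(0,0) = 0.0391


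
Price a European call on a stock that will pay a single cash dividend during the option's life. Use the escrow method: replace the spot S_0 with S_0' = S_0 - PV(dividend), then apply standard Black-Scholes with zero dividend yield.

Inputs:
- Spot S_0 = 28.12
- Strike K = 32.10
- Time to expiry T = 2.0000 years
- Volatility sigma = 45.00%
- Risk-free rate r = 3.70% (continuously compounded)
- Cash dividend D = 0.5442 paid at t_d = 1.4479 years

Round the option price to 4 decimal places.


Answer: Price = 6.1146

Derivation:
PV(D) = D * exp(-r * t_d) = 0.5442 * 0.94783741 = 0.51581312
S_0' = S_0 - PV(D) = 28.1200 - 0.51581312 = 27.60418688
d1 = (ln(S_0'/K) + (r + sigma^2/2)*T) / (sigma*sqrt(T)) = 0.19737932
d2 = d1 - sigma*sqrt(T) = -0.43901678
exp(-rT) = 0.92867169
N(d1) = 0.57823464; N(d2) = 0.33032469
C = S_0' * N(d1) - K * exp(-rT) * N(d2) = 27.60418688 * 0.57823464 - 32.1000 * 0.92867169 * 0.33032469 = 6.1146


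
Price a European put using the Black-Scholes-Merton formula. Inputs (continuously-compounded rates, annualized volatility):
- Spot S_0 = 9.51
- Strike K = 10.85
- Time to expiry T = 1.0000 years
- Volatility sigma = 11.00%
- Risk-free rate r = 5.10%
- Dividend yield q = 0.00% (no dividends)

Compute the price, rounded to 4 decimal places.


d1 = (ln(S/K) + (r - q + 0.5*sigma^2) * T) / (sigma * sqrt(T)) = -0.67973821
d2 = d1 - sigma * sqrt(T) = -0.78973821
exp(-rT) = 0.95027867; exp(-qT) = 1.00000000
P = K * exp(-rT) * N(-d2) - S_0 * exp(-qT) * N(-d1)
N(-d1) = 0.75166488; N(-d2) = 0.78515967
P = 10.8500 * 0.95027867 * 0.78515967 - 9.5100 * 1.00000000 * 0.75166488 = 0.9471

Answer: Price = 0.9471


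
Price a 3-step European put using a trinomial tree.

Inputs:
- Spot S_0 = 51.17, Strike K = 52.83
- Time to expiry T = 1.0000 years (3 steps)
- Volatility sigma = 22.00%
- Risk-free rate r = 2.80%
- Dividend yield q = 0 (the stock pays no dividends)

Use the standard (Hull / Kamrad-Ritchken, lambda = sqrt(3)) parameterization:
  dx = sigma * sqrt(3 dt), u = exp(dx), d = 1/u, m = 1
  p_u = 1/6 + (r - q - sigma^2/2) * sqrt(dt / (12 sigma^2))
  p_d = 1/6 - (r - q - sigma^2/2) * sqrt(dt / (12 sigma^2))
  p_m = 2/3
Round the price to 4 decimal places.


dt = T/N = 0.333333; dx = sigma*sqrt(3*dt) = 0.220000
u = exp(dx) = 1.246077; d = 1/u = 0.802519
p_u = 0.169545, p_m = 0.666667, p_d = 0.163788
Discount per step: exp(-r*dt) = 0.990710
Stock lattice S(k, j) with j the centered position index:
  k=0: S(0,+0) = 51.1700
  k=1: S(1,-1) = 41.0649; S(1,+0) = 51.1700; S(1,+1) = 63.7617
  k=2: S(2,-2) = 32.9553; S(2,-1) = 41.0649; S(2,+0) = 51.1700; S(2,+1) = 63.7617; S(2,+2) = 79.4520
  k=3: S(3,-3) = 26.4473; S(3,-2) = 32.9553; S(3,-1) = 41.0649; S(3,+0) = 51.1700; S(3,+1) = 63.7617; S(3,+2) = 79.4520; S(3,+3) = 99.0033
Terminal payoffs V(N, j) = max(K - S_T, 0):
  V(3,-3) = 26.382717; V(3,-2) = 19.874656; V(3,-1) = 11.765113; V(3,+0) = 1.660000; V(3,+1) = 0.000000; V(3,+2) = 0.000000; V(3,+3) = 0.000000
Backward induction: V(k, j) = exp(-r*dt) * [p_u * V(k+1, j+1) + p_m * V(k+1, j) + p_d * V(k+1, j-1)]
  V(2,-2) = exp(-r*dt) * [p_u*11.765113 + p_m*19.874656 + p_d*26.382717] = 19.383898
  V(2,-1) = exp(-r*dt) * [p_u*1.660000 + p_m*11.765113 + p_d*19.874656] = 11.274362
  V(2,+0) = exp(-r*dt) * [p_u*0.000000 + p_m*1.660000 + p_d*11.765113] = 3.005467
  V(2,+1) = exp(-r*dt) * [p_u*0.000000 + p_m*0.000000 + p_d*1.660000] = 0.269362
  V(2,+2) = exp(-r*dt) * [p_u*0.000000 + p_m*0.000000 + p_d*0.000000] = 0.000000
  V(1,-1) = exp(-r*dt) * [p_u*3.005467 + p_m*11.274362 + p_d*19.383898] = 11.096599
  V(1,+0) = exp(-r*dt) * [p_u*0.269362 + p_m*3.005467 + p_d*11.274362] = 3.859725
  V(1,+1) = exp(-r*dt) * [p_u*0.000000 + p_m*0.269362 + p_d*3.005467] = 0.665593
  V(0,+0) = exp(-r*dt) * [p_u*0.665593 + p_m*3.859725 + p_d*11.096599] = 4.461650

Answer: Price = V(0,0) = 4.4616
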